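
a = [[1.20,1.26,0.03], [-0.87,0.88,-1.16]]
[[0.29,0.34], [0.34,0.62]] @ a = [[0.05, 0.66, -0.39], [-0.13, 0.97, -0.71]]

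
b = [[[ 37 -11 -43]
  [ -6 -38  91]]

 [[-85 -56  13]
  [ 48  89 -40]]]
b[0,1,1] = -38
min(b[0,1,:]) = -38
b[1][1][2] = -40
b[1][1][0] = 48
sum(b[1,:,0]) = -37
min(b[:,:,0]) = -85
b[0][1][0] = -6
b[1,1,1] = 89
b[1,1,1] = 89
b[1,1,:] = [48, 89, -40]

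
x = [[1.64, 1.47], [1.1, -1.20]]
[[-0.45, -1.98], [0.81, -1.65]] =x @ [[0.18, -1.34],[-0.51, 0.15]]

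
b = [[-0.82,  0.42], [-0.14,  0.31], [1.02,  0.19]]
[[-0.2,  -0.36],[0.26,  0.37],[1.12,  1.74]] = b@[[0.87, 1.37], [1.22, 1.82]]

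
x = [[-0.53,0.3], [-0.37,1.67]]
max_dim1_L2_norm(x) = 1.71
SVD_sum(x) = [[-0.12, 0.42],[-0.47, 1.64]] + [[-0.41, -0.12],  [0.1, 0.03]]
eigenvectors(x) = [[-0.99,  -0.14], [-0.17,  -0.99]]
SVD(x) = [[0.25, 0.97],[0.97, -0.25]] @ diag([1.7617109709639431, 0.4394023836818369]) @ [[-0.28, 0.96], [-0.96, -0.28]]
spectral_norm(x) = 1.76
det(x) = -0.77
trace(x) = 1.14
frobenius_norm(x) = 1.82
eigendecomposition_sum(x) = [[-0.49, 0.07], [-0.08, 0.01]] + [[-0.04, 0.23], [-0.29, 1.66]]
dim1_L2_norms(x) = [0.61, 1.71]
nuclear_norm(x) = 2.20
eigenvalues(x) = [-0.48, 1.62]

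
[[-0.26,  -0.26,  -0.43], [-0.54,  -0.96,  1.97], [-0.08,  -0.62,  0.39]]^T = [[-0.26, -0.54, -0.08], [-0.26, -0.96, -0.62], [-0.43, 1.97, 0.39]]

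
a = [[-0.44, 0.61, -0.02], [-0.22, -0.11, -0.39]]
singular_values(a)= [0.76, 0.46]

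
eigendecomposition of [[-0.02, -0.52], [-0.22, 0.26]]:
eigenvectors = [[-0.92, 0.72], [-0.4, -0.70]]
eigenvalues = [-0.25, 0.49]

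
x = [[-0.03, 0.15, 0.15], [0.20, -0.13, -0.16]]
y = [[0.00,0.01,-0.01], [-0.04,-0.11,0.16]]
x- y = [[-0.03,0.14,0.16], [0.24,-0.02,-0.32]]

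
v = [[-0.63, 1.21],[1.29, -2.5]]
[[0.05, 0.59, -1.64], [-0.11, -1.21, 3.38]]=v @ [[-0.01, -0.28, 0.2], [0.04, 0.34, -1.25]]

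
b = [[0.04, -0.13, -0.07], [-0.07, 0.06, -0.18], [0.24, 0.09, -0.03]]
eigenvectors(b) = [[(-0.56+0j),  -0.13+0.41j,  -0.13-0.41j], [(0.77+0j),  0.15+0.51j,  0.15-0.51j], [(-0.3+0j),  (0.72+0j),  (0.72-0j)]]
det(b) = 0.01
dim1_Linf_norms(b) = [0.13, 0.18, 0.24]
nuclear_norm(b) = 0.61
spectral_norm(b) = 0.26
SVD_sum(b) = [[-0.00, -0.00, -0.00],[-0.05, -0.02, -0.00],[0.24, 0.07, 0.01]] + [[-0.00, 0.01, -0.02], [-0.01, 0.06, -0.18], [-0.0, 0.01, -0.04]] + [[0.04, -0.14, -0.05], [-0.01, 0.02, 0.01], [-0.0, 0.00, 0.00]]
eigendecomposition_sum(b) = [[0.08+0.00j, (-0.06+0j), 0.03+0.00j],[(-0.11+0j), 0.09-0.00j, -0.04-0.00j],[(0.04+0j), -0.03+0.00j, (0.02+0j)]] + [[(-0.02+0.06j), (-0.03+0.03j), -0.05-0.03j], [0.02+0.07j, (-0.01+0.05j), (-0.07+0j)], [(0.1+0j), 0.06+0.04j, -0.02+0.09j]] + [[(-0.02-0.06j), -0.03-0.03j, -0.05+0.03j], [0.02-0.07j, -0.01-0.05j, (-0.07-0j)], [0.10-0.00j, 0.06-0.04j, (-0.02-0.09j)]]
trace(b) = 0.07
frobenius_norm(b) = 0.36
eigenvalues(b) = [(0.18+0j), (-0.06+0.2j), (-0.06-0.2j)]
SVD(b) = [[0.01, -0.12, -0.99], [0.22, -0.97, 0.12], [-0.98, -0.22, 0.02]] @ diag([0.2606453459241701, 0.19950082979514866, 0.15219534342126528]) @ [[-0.96, -0.29, -0.04], [0.06, -0.31, 0.95], [-0.29, 0.90, 0.31]]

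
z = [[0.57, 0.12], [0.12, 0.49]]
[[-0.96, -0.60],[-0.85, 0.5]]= z@[[-1.39, -1.33], [-1.39, 1.34]]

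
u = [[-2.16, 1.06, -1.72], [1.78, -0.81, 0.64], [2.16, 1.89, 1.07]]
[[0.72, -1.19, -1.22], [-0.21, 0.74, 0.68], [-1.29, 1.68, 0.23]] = u @[[-0.07,0.4,0.13], [-0.31,0.24,-0.25], [-0.52,0.34,0.39]]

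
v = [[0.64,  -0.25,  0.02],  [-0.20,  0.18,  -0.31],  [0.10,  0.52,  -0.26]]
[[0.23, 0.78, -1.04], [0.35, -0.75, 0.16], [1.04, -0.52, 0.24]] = v @ [[0.91, 1.00, -1.21], [1.35, -0.42, 1.15], [-0.94, 1.54, 0.92]]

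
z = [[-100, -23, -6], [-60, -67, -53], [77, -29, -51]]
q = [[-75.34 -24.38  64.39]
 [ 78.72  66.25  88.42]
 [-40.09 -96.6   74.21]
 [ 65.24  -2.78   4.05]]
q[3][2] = 4.05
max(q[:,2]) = 88.42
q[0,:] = [-75.34, -24.38, 64.39]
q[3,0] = 65.24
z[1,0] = -60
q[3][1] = -2.78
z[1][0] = -60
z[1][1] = -67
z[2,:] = [77, -29, -51]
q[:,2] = [64.39, 88.42, 74.21, 4.05]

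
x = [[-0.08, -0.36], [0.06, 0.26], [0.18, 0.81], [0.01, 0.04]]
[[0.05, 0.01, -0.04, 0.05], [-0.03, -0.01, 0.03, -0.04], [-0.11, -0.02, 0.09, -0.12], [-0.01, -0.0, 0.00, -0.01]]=x @ [[0.07, -0.14, -0.02, -0.25],[-0.15, 0.01, 0.12, -0.09]]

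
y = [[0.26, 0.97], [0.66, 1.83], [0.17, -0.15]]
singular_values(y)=[2.19, 0.22]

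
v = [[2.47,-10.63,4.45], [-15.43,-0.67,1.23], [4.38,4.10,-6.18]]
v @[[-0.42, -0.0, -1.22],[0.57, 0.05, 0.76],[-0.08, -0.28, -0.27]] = [[-7.45, -1.78, -12.29], [6.0, -0.38, 17.98], [0.99, 1.94, -0.56]]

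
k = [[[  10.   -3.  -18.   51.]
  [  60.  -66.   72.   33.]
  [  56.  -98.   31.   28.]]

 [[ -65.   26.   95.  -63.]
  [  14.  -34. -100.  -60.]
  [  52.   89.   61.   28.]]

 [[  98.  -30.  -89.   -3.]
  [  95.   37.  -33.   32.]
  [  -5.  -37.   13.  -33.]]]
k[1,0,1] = 26.0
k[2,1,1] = 37.0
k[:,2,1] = [-98.0, 89.0, -37.0]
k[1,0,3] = -63.0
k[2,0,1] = -30.0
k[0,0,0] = 10.0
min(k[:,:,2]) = -100.0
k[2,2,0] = -5.0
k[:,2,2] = [31.0, 61.0, 13.0]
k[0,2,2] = 31.0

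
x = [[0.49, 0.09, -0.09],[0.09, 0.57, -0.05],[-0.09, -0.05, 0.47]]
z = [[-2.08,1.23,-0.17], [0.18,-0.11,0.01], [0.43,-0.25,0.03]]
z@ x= [[-0.89, 0.52, 0.05], [0.08, -0.05, -0.01], [0.19, -0.11, -0.01]]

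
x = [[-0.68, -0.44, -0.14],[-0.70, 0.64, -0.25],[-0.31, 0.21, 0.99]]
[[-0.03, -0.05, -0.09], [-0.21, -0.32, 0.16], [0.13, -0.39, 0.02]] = x @ [[0.10, 0.30, -0.01], [-0.15, -0.27, 0.23], [0.19, -0.24, -0.03]]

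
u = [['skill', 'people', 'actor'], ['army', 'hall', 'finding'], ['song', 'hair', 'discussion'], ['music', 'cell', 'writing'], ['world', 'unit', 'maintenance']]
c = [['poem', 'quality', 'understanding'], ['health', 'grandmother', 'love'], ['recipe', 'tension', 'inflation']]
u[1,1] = 'hall'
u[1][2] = 'finding'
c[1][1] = 'grandmother'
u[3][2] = 'writing'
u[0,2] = 'actor'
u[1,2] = 'finding'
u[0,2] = 'actor'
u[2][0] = 'song'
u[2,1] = 'hair'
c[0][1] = 'quality'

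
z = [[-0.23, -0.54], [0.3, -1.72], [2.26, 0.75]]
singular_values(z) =[2.45, 1.74]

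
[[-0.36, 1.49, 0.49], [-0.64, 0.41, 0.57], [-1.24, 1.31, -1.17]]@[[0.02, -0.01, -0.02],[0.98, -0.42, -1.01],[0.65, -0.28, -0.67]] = [[1.77, -0.76, -1.83], [0.76, -0.33, -0.78], [0.50, -0.21, -0.51]]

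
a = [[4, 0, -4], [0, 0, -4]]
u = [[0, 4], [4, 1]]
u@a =[[0, 0, -16], [16, 0, -20]]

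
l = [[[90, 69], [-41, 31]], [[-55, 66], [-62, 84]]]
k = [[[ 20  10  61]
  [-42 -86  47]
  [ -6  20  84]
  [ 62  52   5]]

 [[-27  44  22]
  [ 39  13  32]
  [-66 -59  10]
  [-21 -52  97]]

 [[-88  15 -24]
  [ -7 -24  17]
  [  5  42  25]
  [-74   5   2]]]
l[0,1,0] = -41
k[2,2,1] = 42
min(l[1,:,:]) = -62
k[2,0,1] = 15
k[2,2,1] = 42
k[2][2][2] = 25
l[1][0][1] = 66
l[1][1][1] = 84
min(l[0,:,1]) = 31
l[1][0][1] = 66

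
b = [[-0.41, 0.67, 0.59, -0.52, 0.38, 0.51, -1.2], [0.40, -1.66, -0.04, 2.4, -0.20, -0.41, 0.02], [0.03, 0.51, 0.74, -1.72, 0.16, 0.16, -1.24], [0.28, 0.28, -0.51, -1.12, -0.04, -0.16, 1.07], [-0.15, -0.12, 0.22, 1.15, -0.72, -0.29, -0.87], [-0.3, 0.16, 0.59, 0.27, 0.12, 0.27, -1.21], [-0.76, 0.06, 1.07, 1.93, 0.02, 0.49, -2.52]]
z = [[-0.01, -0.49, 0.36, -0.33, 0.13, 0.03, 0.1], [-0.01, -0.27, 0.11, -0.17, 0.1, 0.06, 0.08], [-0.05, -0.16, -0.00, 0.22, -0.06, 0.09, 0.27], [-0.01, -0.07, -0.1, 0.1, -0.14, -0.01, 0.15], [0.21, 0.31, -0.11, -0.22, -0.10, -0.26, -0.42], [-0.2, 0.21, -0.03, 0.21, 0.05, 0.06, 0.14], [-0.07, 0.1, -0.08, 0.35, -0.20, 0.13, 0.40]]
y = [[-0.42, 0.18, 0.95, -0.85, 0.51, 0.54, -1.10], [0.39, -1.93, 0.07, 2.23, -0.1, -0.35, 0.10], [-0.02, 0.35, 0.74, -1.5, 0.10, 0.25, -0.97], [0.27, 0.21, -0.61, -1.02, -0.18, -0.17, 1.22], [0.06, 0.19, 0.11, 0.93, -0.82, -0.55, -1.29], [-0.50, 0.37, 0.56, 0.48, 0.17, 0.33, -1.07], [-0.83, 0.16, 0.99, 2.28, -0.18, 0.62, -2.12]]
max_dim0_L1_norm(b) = 9.11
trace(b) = -5.42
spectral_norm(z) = 0.94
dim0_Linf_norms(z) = [0.21, 0.49, 0.36, 0.35, 0.2, 0.26, 0.42]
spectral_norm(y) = 4.56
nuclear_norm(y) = 11.19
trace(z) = 0.18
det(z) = 0.00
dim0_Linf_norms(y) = [0.83, 1.93, 0.99, 2.28, 0.82, 0.62, 2.12]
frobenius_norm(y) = 6.10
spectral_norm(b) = 4.60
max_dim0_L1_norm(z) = 1.61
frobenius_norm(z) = 1.36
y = b + z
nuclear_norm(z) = 2.49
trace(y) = -5.24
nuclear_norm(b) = 10.26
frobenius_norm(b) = 6.09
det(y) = -0.02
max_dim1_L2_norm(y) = 3.44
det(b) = 0.00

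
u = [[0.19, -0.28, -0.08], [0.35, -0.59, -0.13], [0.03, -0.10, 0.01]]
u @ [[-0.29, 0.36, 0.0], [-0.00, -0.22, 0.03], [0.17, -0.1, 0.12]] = [[-0.07, 0.14, -0.02], [-0.12, 0.27, -0.03], [-0.01, 0.03, -0.0]]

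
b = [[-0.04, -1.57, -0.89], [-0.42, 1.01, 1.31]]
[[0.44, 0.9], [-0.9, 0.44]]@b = [[-0.40,0.22,0.79],[-0.15,1.86,1.38]]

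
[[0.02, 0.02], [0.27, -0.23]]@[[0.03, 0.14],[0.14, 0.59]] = [[0.0,0.01], [-0.02,-0.1]]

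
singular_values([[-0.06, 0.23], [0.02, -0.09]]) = [0.25, 0.0]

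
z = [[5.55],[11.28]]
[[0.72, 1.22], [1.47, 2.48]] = z @ [[0.13, 0.22]]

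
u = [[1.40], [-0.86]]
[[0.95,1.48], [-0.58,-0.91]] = u@[[0.68, 1.06]]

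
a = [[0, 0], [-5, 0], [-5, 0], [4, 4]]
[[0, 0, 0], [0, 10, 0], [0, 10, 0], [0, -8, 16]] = a@[[0, -2, 0], [0, 0, 4]]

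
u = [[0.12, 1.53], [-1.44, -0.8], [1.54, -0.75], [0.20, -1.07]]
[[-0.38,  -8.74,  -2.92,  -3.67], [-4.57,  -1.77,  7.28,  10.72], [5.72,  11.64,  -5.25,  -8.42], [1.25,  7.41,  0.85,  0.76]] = u @[[3.46,4.60,-4.18,-6.39], [-0.52,-6.07,-1.58,-1.90]]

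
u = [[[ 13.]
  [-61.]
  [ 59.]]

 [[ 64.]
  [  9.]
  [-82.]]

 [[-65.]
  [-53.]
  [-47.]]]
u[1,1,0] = 9.0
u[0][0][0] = 13.0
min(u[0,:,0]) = -61.0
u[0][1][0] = -61.0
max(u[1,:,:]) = 64.0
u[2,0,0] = -65.0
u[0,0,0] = 13.0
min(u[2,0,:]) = -65.0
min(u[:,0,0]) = -65.0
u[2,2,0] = -47.0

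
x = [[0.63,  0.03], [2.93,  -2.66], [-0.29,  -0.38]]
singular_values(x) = [3.98, 0.65]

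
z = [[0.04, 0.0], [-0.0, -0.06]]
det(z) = -0.00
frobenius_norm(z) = 0.07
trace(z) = -0.02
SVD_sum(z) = [[0.00, 0.0], [0.0, -0.06]] + [[0.04, 0.00], [0.00, 0.00]]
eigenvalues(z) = [0.04, -0.06]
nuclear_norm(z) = 0.10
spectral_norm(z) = 0.06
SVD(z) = [[0.00, 1.0],  [1.00, 0.00]] @ diag([0.06, 0.04]) @ [[-0.00, -1.00], [1.0, 0.0]]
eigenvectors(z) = [[1.00, 0.00], [0.00, 1.00]]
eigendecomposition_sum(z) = [[0.04, 0.00], [0.00, 0.0]] + [[-0.00, -0.0], [-0.00, -0.06]]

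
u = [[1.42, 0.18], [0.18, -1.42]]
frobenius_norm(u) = 2.02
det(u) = -2.05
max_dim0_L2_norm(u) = 1.43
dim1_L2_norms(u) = [1.43, 1.43]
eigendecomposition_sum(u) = [[1.43,0.09],[0.09,0.01]] + [[-0.01, 0.09], [0.09, -1.43]]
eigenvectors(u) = [[1.00,  -0.06], [0.06,  1.0]]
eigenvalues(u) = [1.43, -1.43]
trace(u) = 0.00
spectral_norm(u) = 1.43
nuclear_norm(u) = 2.86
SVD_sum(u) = [[1.42, 0.00],[0.18, 0.0]] + [[0.0, 0.18], [0.0, -1.42]]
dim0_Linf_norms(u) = [1.42, 1.42]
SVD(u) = [[-0.99, -0.13],[-0.13, 0.99]] @ diag([1.431362986806631, 1.431362986806631]) @ [[-1.00, -0.0], [-0.00, -1.00]]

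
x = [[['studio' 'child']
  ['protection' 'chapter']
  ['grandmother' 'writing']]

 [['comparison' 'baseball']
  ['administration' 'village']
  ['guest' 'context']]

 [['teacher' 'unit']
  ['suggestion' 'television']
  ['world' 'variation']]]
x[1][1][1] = 'village'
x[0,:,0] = ['studio', 'protection', 'grandmother']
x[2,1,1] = 'television'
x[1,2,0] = 'guest'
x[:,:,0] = [['studio', 'protection', 'grandmother'], ['comparison', 'administration', 'guest'], ['teacher', 'suggestion', 'world']]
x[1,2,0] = 'guest'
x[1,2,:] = ['guest', 'context']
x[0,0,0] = 'studio'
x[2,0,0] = 'teacher'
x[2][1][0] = 'suggestion'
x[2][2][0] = 'world'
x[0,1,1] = 'chapter'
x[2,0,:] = ['teacher', 'unit']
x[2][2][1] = 'variation'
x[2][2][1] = 'variation'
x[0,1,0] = 'protection'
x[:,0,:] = [['studio', 'child'], ['comparison', 'baseball'], ['teacher', 'unit']]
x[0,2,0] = 'grandmother'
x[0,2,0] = 'grandmother'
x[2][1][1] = 'television'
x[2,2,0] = 'world'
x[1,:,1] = ['baseball', 'village', 'context']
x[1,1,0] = 'administration'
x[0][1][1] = 'chapter'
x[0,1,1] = 'chapter'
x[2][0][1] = 'unit'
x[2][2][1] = 'variation'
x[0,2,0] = 'grandmother'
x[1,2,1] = 'context'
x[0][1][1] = 'chapter'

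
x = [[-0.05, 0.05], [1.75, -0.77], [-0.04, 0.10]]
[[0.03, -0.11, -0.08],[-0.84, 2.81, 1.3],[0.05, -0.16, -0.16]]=x@ [[-0.31, 1.09, 0.07], [0.38, -1.17, -1.53]]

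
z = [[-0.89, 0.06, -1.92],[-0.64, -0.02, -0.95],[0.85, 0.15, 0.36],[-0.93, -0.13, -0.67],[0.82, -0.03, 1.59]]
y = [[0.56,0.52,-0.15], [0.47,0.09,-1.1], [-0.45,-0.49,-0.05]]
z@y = [[0.39, 0.48, 0.16], [0.06, 0.13, 0.17], [0.38, 0.28, -0.31], [-0.28, -0.17, 0.32], [-0.27, -0.36, -0.17]]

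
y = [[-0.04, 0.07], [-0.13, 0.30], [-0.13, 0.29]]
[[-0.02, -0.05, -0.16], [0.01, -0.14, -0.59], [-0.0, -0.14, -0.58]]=y @ [[2.25, 1.27, 2.67], [1.00, 0.07, -0.81]]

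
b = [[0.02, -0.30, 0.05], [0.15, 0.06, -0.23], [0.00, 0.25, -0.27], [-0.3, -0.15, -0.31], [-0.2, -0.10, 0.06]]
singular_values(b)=[0.52, 0.48, 0.26]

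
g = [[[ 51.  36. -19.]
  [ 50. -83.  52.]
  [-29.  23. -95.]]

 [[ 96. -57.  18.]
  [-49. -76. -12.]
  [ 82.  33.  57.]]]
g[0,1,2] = 52.0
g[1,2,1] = 33.0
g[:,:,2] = [[-19.0, 52.0, -95.0], [18.0, -12.0, 57.0]]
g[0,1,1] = -83.0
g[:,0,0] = [51.0, 96.0]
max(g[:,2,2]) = 57.0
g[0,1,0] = 50.0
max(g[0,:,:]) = 52.0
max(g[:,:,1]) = 36.0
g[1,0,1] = -57.0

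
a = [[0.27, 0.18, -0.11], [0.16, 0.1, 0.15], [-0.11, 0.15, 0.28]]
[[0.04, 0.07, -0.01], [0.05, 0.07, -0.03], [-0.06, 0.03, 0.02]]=a@[[0.37, 0.23, -0.22], [-0.29, 0.13, 0.2], [0.10, 0.14, -0.11]]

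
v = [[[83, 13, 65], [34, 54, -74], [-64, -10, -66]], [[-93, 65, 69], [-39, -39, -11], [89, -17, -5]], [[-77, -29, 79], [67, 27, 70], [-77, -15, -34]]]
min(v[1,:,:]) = -93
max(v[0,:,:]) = 83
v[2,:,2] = [79, 70, -34]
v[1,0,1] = 65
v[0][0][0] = 83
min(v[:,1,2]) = -74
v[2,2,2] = -34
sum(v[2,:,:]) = 11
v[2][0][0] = -77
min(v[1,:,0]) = -93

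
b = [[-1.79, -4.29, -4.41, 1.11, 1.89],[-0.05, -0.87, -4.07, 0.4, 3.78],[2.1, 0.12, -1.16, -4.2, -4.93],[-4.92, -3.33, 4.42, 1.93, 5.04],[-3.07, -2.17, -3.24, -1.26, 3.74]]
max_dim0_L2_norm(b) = 9.03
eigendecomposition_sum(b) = [[-0.29+1.64j, (-0.72+0.7j), (-0.54-1.27j), 1.41-0.23j, 1.09-1.46j],[(0.81+1.19j), (-0.03+0.87j), -1.10-0.46j, 0.74-0.99j, -0.20-1.56j],[0.94-1.71j, 1.07-0.50j, 0.12+1.61j, -1.65-0.28j, (-1.76+1.21j)],[(-2.91+0.15j), -1.47-0.96j, 1.95-1.42j, 0.94+2.32j, (2.91+1.28j)],[(-0.29+0.16j), -0.20-0.03j, 0.13-0.24j, (0.21+0.19j), (0.36-0.01j)]] + [[-0.29-1.64j, (-0.72-0.7j), (-0.54+1.27j), 1.41+0.23j, 1.09+1.46j], [0.81-1.19j, -0.03-0.87j, (-1.1+0.46j), 0.74+0.99j, (-0.2+1.56j)], [0.94+1.71j, 1.07+0.50j, 0.12-1.61j, -1.65+0.28j, (-1.76-1.21j)], [(-2.91-0.15j), -1.47+0.96j, 1.95+1.42j, (0.94-2.32j), (2.91-1.28j)], [-0.29-0.16j, (-0.2+0.03j), (0.13+0.24j), (0.21-0.19j), (0.36+0.01j)]] + [[0.26-0.00j, -0.05-0.00j, 0.17+0.00j, 0.07+0.00j, -0.49+0.00j], [-1.81+0.00j, (0.34+0j), (-1.22-0j), -0.46-0.00j, 3.43-0.00j], [(0.93-0j), -0.18-0.00j, (0.63+0j), (0.24+0j), (-1.77+0j)], [(0.63-0j), -0.12-0.00j, (0.42+0j), 0.16+0.00j, (-1.19+0j)], [(-1.48+0j), 0.28+0.00j, (-1-0j), (-0.38-0j), (2.81-0j)]] + [[(-0.74-0.09j), (-1.4-2.91j), (-1.75-2.12j), -0.89-1.63j, (0.1+1.51j)], [(0.07+0.2j), -0.57+0.73j, -0.32+0.72j, -0.31+0.44j, (0.38-0.22j)], [-0.36+0.02j, -0.92-1.26j, -1.02-0.86j, -0.57-0.70j, (0.18+0.71j)], [(0.14+0.13j), (-0.14+0.8j), 0.05+0.69j, -0.06+0.47j, (0.2-0.32j)], [(-0.5-0.04j), (-1.03-1.95j), -1.25-1.40j, -0.65-1.09j, (0.11+1.03j)]] + [[(-0.74+0.09j), -1.40+2.91j, (-1.75+2.12j), (-0.89+1.63j), (0.1-1.51j)],  [0.07-0.20j, -0.57-0.73j, (-0.32-0.72j), (-0.31-0.44j), 0.38+0.22j],  [-0.36-0.02j, -0.92+1.26j, -1.02+0.86j, -0.57+0.70j, 0.18-0.71j],  [(0.14-0.13j), -0.14-0.80j, (0.05-0.69j), (-0.06-0.47j), 0.20+0.32j],  [(-0.5+0.04j), -1.03+1.95j, (-1.25+1.4j), (-0.65+1.09j), (0.11-1.03j)]]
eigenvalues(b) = [(1.1+6.43j), (1.1-6.43j), (4.2+0j), (-2.28+1.28j), (-2.28-1.28j)]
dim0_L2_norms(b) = [6.42, 5.91, 8.21, 4.93, 9.03]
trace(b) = 1.85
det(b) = 1218.25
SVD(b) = [[-0.38,  -0.51,  -0.24,  -0.73,  -0.05],[-0.29,  -0.45,  0.44,  0.27,  0.67],[0.47,  -0.28,  -0.71,  0.16,  0.41],[-0.63,  0.56,  -0.41,  0.04,  0.36],[-0.41,  -0.38,  -0.28,  0.60,  -0.50]] @ diag([12.15788649165756, 8.582167907858548, 4.33959349679388, 2.8888846952042617, 0.9313235515611055]) @ [[0.49,0.40,0.07,-0.26,-0.72],  [-0.14,0.18,0.95,0.23,0.01],  [0.41,0.58,-0.19,0.57,0.38],  [-0.14,0.52,0.05,-0.71,0.45],  [0.74,-0.45,0.25,-0.23,0.36]]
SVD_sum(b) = [[-2.26, -1.84, -0.32, 1.2, 3.3], [-1.72, -1.41, -0.25, 0.91, 2.52], [2.79, 2.28, 0.4, -1.48, -4.09], [-3.75, -3.06, -0.53, 1.99, 5.49], [-2.46, -2.01, -0.35, 1.3, 3.6]] + [[0.63,  -0.78,  -4.17,  -1.02,  -0.05], [0.55,  -0.69,  -3.66,  -0.89,  -0.04], [0.34,  -0.43,  -2.27,  -0.55,  -0.03], [-0.68,  0.85,  4.53,  1.10,  0.05], [0.46,  -0.58,  -3.09,  -0.75,  -0.03]] + [[-0.42, -0.59, 0.2, -0.58, -0.39], [0.77, 1.10, -0.36, 1.08, 0.71], [-1.26, -1.79, 0.59, -1.76, -1.16], [-0.72, -1.03, 0.34, -1.01, -0.67], [-0.49, -0.69, 0.23, -0.68, -0.45]] + [[0.30, -1.09, -0.11, 1.50, -0.96], [-0.11, 0.41, 0.04, -0.56, 0.36], [-0.06, 0.23, 0.02, -0.32, 0.21], [-0.01, 0.05, 0.01, -0.07, 0.05], [-0.24, 0.90, 0.09, -1.24, 0.79]] + [[-0.04,0.02,-0.01,0.01,-0.02], [0.46,-0.28,0.15,-0.14,0.23], [0.29,-0.17,0.1,-0.09,0.14], [0.25,-0.15,0.08,-0.08,0.12], [-0.34,0.21,-0.11,0.11,-0.17]]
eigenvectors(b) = [[0.09-0.39j, (0.09+0.39j), -0.10+0.00j, -0.74+0.00j, -0.74-0.00j], [-0.18-0.30j, (-0.18+0.3j), (0.69+0j), (0.09+0.19j), (0.09-0.19j)], [(-0.25+0.4j), -0.25-0.40j, (-0.36+0j), (-0.35+0.06j), -0.35-0.06j], [0.70+0.00j, 0.70-0.00j, -0.24+0.00j, (0.15+0.11j), (0.15-0.11j)], [0.07-0.03j, 0.07+0.03j, (0.57+0j), (-0.5+0.02j), -0.50-0.02j]]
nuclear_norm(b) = 28.90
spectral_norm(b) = 12.16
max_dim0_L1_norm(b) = 19.38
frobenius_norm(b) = 15.80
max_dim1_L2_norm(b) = 9.16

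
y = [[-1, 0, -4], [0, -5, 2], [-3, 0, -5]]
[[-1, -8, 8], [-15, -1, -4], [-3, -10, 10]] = y@[[1, 0, 0], [3, 1, 0], [0, 2, -2]]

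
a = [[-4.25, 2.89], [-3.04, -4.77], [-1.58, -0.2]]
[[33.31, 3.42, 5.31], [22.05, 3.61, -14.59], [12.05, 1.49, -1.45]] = a @ [[-7.66, -0.92, 0.58], [0.26, -0.17, 2.69]]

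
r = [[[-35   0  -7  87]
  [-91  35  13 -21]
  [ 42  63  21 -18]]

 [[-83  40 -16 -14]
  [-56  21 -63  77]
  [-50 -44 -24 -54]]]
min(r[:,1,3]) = -21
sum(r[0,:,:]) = 89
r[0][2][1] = 63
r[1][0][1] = 40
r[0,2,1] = 63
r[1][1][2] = -63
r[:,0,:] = [[-35, 0, -7, 87], [-83, 40, -16, -14]]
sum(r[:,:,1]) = 115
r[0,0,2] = -7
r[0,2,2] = 21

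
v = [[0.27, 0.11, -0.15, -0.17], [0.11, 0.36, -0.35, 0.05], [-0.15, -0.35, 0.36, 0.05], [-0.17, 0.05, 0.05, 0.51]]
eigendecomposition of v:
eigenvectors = [[0.39, 0.28, 0.88, 0.03], [0.60, -0.35, -0.18, 0.7], [-0.65, 0.18, 0.21, 0.71], [-0.25, -0.88, 0.39, -0.13]]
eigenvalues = [0.79, 0.57, 0.13, 0.0]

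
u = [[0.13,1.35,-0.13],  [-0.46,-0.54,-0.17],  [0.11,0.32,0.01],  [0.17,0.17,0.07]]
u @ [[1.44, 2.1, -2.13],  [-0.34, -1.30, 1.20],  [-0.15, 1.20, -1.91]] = [[-0.25, -1.64, 1.59], [-0.45, -0.47, 0.66], [0.05, -0.17, 0.13], [0.18, 0.22, -0.29]]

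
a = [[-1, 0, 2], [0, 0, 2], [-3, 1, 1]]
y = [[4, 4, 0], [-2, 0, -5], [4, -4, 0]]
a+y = [[3, 4, 2], [-2, 0, -3], [1, -3, 1]]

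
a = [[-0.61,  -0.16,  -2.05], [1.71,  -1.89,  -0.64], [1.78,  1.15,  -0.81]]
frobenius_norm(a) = 4.08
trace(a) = -3.31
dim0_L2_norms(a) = [2.54, 2.22, 2.3]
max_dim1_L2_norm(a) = 2.63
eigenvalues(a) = [(-0.52+2.28j), (-0.52-2.28j), (-2.26+0j)]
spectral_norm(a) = 2.80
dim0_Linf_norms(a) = [1.78, 1.89, 2.05]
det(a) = -12.35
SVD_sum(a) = [[0.46, -0.23, -0.29], [1.86, -0.94, -1.16], [1.04, -0.52, -0.65]] + [[-0.47, 0.88, -1.47], [0.23, -0.43, 0.71], [-0.20, 0.38, -0.63]] + [[-0.59, -0.81, -0.30], [-0.38, -0.52, -0.19], [0.95, 1.29, 0.47]]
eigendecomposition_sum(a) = [[(-0.13+0.98j), (-0.37+0.22j), (-0.91-0.33j)], [0.36+0.61j, -0.11+0.29j, -0.66+0.21j], [1.07+0.06j, 0.27+0.38j, (-0.28+1j)]] + [[(-0.13-0.98j), -0.37-0.22j, (-0.91+0.33j)], [0.36-0.61j, -0.11-0.29j, -0.66-0.21j], [1.07-0.06j, 0.27-0.38j, (-0.28-1j)]] + [[-0.35-0.00j, (0.59+0j), (-0.24+0j)], [(1+0j), (-1.67-0j), 0.68-0.00j], [-0.36-0.00j, (0.6+0j), -0.24+0.00j]]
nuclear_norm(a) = 7.00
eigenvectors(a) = [[(-0.05+0.61j),-0.05-0.61j,0.31+0.00j],[0.24+0.36j,(0.24-0.36j),(-0.89+0j)],[(0.66+0j),0.66-0.00j,(0.32+0j)]]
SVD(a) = [[0.21,0.84,0.50],[0.85,-0.41,0.32],[0.48,0.36,-0.8]] @ diag([2.7960116060198548, 2.1193853885409673, 2.084112442705845]) @ [[0.78, -0.39, -0.49], [-0.27, 0.50, -0.83], [-0.57, -0.77, -0.28]]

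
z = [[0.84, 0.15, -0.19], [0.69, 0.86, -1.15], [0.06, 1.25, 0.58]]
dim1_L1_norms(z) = [1.18, 2.7, 1.89]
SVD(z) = [[0.36, 0.18, -0.92], [0.86, 0.31, 0.40], [0.36, -0.93, -0.04]] @ diag([1.7640945578601175, 1.314211409536144, 0.6047468577622692]) @ [[0.52,0.70,-0.48], [0.24,-0.66,-0.71], [-0.82,0.26,-0.51]]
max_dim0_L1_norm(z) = 2.26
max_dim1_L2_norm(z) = 1.59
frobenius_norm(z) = 2.28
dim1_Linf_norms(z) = [0.84, 1.15, 1.25]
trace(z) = 2.28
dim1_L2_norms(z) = [0.87, 1.59, 1.38]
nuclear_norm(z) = 3.68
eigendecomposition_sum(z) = [[(0.78+0j), (-0.12+0j), -0.08+0.00j],[0.02+0.00j, (-0+0j), (-0+0j)],[0.47+0.00j, -0.07+0.00j, -0.05+0.00j]] + [[(0.03-0.08j),(0.13+0.05j),-0.05+0.13j], [0.34-0.25j,(0.43+0.55j),-0.57+0.39j], [-0.21-0.40j,0.66-0.36j,(0.31+0.68j)]] + [[0.03+0.08j, 0.13-0.05j, (-0.05-0.13j)],  [0.34+0.25j, 0.43-0.55j, -0.57-0.39j],  [(-0.21+0.4j), (0.66+0.36j), 0.31-0.68j]]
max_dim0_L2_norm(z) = 1.52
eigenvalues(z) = [(0.73+0j), (0.78+1.15j), (0.78-1.15j)]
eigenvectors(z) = [[-0.86+0.00j, (0.09+0.1j), (0.09-0.1j)], [-0.02+0.00j, 0.11+0.66j, (0.11-0.66j)], [(-0.52+0j), (0.73+0j), 0.73-0.00j]]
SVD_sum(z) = [[0.33, 0.45, -0.31], [0.79, 1.07, -0.73], [0.33, 0.44, -0.3]] + [[0.06, -0.15, -0.17],[0.10, -0.27, -0.29],[-0.29, 0.81, 0.87]] + [[0.45, -0.14, 0.28],[-0.2, 0.06, -0.12],[0.02, -0.01, 0.01]]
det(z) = 1.40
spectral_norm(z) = 1.76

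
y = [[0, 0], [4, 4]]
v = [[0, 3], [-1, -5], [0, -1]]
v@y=[[12, 12], [-20, -20], [-4, -4]]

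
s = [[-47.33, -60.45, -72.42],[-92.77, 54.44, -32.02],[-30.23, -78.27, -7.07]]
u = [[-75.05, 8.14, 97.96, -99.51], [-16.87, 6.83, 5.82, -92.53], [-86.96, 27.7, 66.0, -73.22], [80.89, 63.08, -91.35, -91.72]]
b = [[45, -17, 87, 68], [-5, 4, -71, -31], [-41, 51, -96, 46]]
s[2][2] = -7.07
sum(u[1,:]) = -96.75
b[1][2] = -71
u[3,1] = 63.08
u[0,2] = 97.96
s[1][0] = -92.77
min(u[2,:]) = -86.96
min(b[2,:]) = -96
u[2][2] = 66.0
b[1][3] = -31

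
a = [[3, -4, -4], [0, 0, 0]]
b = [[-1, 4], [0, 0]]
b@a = [[-3, 4, 4], [0, 0, 0]]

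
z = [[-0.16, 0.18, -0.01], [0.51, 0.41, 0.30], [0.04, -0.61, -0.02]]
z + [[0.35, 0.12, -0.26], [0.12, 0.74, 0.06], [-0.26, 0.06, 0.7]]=[[0.19, 0.30, -0.27], [0.63, 1.15, 0.36], [-0.22, -0.55, 0.68]]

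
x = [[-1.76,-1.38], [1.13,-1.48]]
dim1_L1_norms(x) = [3.14, 2.61]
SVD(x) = [[-1.00, -0.03], [-0.03, 1.00]] @ diag([2.2369331065458966, 1.861566618963427]) @ [[0.77, 0.64], [0.64, -0.77]]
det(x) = 4.16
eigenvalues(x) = [(-1.62+1.24j), (-1.62-1.24j)]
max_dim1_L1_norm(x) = 3.14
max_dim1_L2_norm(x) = 2.24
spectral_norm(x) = 2.24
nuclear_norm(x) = 4.10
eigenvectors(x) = [[0.74+0.00j, 0.74-0.00j], [(-0.08-0.67j), -0.08+0.67j]]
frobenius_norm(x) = 2.91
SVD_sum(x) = [[-1.72, -1.43], [-0.06, -0.05]] + [[-0.04, 0.05], [1.19, -1.43]]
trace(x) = -3.24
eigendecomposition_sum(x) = [[(-0.88+0.53j), (-0.69-0.9j)], [(0.57+0.74j), (-0.74+0.71j)]] + [[-0.88-0.53j, (-0.69+0.9j)], [(0.57-0.74j), -0.74-0.71j]]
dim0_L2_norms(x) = [2.09, 2.02]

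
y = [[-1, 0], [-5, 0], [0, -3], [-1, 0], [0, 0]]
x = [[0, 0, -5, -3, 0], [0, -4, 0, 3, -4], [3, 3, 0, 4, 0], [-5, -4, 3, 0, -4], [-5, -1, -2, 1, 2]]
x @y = [[3, 15], [17, 0], [-22, 0], [25, -9], [9, 6]]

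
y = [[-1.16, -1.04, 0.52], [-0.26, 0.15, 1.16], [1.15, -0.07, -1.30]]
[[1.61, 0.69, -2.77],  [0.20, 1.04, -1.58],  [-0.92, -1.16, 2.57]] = y@[[-0.73, 0.04, 0.81], [-0.68, -0.24, 1.1], [0.1, 0.94, -1.32]]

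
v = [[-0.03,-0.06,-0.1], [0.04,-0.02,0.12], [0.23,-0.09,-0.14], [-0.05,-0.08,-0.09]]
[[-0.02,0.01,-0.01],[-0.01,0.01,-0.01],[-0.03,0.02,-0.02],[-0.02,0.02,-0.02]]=v @ [[-0.01, 0.01, -0.01], [0.29, -0.26, 0.25], [-0.01, 0.01, -0.01]]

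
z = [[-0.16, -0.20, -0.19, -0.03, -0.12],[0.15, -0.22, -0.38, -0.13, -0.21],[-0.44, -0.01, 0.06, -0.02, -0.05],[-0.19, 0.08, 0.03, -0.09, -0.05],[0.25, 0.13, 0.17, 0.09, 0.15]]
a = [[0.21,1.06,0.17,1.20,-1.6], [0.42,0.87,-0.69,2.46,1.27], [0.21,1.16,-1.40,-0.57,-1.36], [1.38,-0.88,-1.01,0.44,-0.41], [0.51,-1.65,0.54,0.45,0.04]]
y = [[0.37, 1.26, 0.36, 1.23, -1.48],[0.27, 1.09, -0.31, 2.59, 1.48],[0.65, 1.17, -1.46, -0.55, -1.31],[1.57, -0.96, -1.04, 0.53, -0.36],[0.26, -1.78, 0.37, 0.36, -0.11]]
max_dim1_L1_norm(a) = 5.71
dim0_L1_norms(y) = [3.12, 6.26, 3.54, 5.26, 4.74]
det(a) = 7.01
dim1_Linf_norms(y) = [1.48, 2.59, 1.46, 1.57, 1.78]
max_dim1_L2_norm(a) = 3.01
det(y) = 12.96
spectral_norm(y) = 3.41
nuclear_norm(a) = 10.37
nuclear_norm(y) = 10.96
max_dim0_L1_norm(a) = 5.62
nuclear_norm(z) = 1.39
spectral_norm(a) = 3.18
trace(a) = 0.16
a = z + y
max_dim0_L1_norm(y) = 6.26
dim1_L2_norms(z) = [0.34, 0.53, 0.45, 0.23, 0.37]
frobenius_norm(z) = 0.89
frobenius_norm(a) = 5.23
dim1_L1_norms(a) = [4.24, 5.71, 4.7, 4.12, 3.19]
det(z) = -0.00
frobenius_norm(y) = 5.49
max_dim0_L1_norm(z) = 1.19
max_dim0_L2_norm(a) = 2.87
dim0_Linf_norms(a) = [1.38, 1.65, 1.4, 2.46, 1.6]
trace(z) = -0.26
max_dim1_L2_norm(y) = 3.2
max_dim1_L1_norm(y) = 5.74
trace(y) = 0.42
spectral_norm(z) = 0.65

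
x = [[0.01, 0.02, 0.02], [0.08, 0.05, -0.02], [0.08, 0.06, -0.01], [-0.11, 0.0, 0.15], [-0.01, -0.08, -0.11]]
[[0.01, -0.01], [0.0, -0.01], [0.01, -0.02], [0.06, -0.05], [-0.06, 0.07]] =x @ [[-0.02, 0.2],[0.27, -0.59],[0.37, -0.19]]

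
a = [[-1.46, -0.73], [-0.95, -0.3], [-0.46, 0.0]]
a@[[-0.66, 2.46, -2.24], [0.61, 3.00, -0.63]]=[[0.52, -5.78, 3.73],[0.44, -3.24, 2.32],[0.3, -1.13, 1.03]]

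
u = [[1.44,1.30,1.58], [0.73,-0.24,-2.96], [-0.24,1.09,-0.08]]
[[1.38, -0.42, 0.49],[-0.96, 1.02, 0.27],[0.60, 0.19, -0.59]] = u @ [[0.10, -0.02, 0.6], [0.59, 0.14, -0.40], [0.30, -0.36, 0.09]]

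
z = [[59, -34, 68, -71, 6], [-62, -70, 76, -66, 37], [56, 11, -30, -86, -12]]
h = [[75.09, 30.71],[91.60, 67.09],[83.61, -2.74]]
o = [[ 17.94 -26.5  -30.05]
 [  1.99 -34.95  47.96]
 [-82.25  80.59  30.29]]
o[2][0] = -82.25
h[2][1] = -2.74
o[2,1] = 80.59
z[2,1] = 11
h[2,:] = [83.61, -2.74]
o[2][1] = 80.59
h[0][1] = 30.71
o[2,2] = 30.29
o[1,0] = 1.99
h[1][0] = 91.6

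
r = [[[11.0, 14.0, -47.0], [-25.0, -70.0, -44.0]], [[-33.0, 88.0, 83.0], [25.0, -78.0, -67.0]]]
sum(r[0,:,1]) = -56.0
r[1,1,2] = -67.0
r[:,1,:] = [[-25.0, -70.0, -44.0], [25.0, -78.0, -67.0]]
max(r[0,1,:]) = -25.0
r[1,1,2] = -67.0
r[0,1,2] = -44.0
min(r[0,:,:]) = -70.0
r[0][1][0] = -25.0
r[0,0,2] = -47.0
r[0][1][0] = -25.0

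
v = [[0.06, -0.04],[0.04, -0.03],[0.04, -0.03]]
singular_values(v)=[0.1, 0.0]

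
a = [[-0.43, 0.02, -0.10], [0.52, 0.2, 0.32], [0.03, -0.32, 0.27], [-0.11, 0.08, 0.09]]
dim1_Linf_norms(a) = [0.43, 0.52, 0.32, 0.11]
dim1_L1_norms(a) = [0.55, 1.04, 0.62, 0.28]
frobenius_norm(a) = 0.90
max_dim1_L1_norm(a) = 1.04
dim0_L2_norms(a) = [0.68, 0.39, 0.44]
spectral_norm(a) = 0.77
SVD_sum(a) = [[-0.37, -0.06, -0.19], [0.55, 0.09, 0.29], [0.09, 0.01, 0.05], [-0.04, -0.01, -0.02]] + [[0.0, 0.01, -0.01], [0.01, 0.07, -0.04], [-0.05, -0.35, 0.20], [0.0, 0.01, -0.00]] + [[-0.06,0.07,0.1],[-0.04,0.05,0.07],[-0.01,0.01,0.02],[-0.07,0.08,0.12]]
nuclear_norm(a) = 1.41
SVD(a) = [[-0.55, 0.03, 0.59], [0.82, 0.19, 0.42], [0.14, -0.98, 0.12], [-0.06, 0.02, 0.68]] @ diag([0.7668415807622234, 0.41294202209338443, 0.22876380046572334]) @ [[0.88, 0.14, 0.46], [0.13, 0.86, -0.5], [-0.46, 0.50, 0.74]]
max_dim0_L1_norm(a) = 1.09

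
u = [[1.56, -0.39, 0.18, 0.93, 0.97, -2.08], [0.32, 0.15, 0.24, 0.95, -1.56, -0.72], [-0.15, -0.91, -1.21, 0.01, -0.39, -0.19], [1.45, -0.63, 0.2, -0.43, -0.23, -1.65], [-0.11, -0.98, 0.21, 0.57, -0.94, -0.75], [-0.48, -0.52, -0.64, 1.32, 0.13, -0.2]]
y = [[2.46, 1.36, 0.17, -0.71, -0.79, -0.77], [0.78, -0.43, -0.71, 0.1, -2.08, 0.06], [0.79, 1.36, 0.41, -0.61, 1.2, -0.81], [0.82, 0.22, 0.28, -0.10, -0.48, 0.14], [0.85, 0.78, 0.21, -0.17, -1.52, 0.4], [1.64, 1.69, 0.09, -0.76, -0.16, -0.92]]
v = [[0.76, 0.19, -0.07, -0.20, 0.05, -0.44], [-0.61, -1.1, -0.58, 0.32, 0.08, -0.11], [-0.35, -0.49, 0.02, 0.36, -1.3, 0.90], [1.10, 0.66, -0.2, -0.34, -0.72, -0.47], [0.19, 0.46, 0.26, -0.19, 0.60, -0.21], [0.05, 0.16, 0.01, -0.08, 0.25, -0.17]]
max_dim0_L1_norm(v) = 3.06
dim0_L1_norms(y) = [7.34, 5.84, 1.87, 2.45, 6.23, 3.1]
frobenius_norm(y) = 5.69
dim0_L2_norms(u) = [2.21, 1.62, 1.43, 2.0, 2.12, 2.86]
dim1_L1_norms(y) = [6.26, 4.16, 5.18, 2.04, 3.93, 5.26]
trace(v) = -0.23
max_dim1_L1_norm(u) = 6.11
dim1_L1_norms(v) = [1.71, 2.8, 3.42, 3.49, 1.91, 0.72]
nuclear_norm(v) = 5.28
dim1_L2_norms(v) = [0.92, 1.43, 1.73, 1.59, 0.87, 0.35]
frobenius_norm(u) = 5.13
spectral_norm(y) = 4.59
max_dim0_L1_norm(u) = 5.59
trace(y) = -0.10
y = u @ v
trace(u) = -1.07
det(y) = -0.00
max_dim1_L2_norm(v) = 1.73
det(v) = -0.00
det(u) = -0.16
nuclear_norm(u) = 10.35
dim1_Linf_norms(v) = [0.76, 1.1, 1.3, 1.1, 0.6, 0.25]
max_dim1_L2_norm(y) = 3.11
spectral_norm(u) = 3.73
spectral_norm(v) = 2.29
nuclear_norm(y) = 9.30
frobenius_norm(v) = 3.05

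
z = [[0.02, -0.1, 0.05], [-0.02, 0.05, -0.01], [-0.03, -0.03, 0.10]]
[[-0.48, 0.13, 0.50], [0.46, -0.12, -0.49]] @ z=[[-0.03, 0.04, 0.02],[0.03, -0.04, -0.02]]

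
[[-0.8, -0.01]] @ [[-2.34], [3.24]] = [[1.84]]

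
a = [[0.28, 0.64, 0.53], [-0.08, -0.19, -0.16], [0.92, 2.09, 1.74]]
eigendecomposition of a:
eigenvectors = [[-0.29, 0.72, 0.20], [0.09, -0.6, 0.57], [-0.95, 0.34, -0.8]]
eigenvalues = [1.83, -0.0, 0.0]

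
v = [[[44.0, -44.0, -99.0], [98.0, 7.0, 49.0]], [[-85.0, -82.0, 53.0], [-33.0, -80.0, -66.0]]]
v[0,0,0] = 44.0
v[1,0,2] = 53.0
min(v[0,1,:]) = 7.0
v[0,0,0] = 44.0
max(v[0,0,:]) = 44.0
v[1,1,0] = -33.0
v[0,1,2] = 49.0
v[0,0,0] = 44.0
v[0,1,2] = 49.0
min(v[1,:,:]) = -85.0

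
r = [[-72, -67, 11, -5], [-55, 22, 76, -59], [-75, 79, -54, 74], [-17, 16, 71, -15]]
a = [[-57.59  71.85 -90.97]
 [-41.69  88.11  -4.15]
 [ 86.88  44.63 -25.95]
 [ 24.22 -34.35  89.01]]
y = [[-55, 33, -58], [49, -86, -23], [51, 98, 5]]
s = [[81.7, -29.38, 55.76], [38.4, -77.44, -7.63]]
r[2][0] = -75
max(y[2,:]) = 98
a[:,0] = [-57.59, -41.69, 86.88, 24.22]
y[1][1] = -86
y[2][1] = 98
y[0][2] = -58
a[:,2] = [-90.97, -4.15, -25.95, 89.01]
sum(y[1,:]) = -60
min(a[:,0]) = -57.59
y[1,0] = 49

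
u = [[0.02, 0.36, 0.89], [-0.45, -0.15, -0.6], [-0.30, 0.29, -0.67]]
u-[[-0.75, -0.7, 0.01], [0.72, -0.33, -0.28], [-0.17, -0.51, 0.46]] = [[0.77, 1.06, 0.88], [-1.17, 0.18, -0.32], [-0.13, 0.8, -1.13]]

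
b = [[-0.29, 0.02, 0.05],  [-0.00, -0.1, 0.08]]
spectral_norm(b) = 0.30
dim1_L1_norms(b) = [0.36, 0.18]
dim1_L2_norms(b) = [0.29, 0.13]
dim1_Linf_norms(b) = [0.29, 0.1]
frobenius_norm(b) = 0.32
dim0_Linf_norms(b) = [0.29, 0.1, 0.08]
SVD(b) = [[-1.00, -0.03], [-0.03, 1.00]] @ diag([0.29505357450575664, 0.1278412616152388]) @ [[0.98, -0.06, -0.18], [0.06, -0.79, 0.61]]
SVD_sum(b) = [[-0.29,  0.02,  0.05], [-0.01,  0.0,  0.00]] + [[-0.00, 0.0, -0.00], [0.01, -0.1, 0.08]]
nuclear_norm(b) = 0.42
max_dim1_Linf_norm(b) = 0.29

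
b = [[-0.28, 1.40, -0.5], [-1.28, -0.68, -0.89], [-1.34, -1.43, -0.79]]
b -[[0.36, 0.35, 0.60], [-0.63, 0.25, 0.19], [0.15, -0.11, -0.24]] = [[-0.64, 1.05, -1.1], [-0.65, -0.93, -1.08], [-1.49, -1.32, -0.55]]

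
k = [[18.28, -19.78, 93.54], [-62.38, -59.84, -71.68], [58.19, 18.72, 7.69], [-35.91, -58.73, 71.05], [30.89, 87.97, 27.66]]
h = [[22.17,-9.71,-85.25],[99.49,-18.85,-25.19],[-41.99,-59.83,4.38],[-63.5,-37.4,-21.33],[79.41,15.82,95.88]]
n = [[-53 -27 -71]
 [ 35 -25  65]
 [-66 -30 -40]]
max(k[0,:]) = 93.54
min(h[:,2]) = -85.25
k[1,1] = -59.84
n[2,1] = -30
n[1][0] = 35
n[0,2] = -71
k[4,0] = 30.89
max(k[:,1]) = 87.97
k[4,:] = [30.89, 87.97, 27.66]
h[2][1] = -59.83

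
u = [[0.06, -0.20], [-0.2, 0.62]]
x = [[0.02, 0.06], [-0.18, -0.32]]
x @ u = [[-0.01,0.03], [0.05,-0.16]]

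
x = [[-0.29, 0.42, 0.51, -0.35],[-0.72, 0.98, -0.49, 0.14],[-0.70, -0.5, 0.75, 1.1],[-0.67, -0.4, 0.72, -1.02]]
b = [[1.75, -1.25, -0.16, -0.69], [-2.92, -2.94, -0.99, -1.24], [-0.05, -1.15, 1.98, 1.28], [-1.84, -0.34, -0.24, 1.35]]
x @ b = [[-1.12, -1.34, 0.72, -0.14], [-4.35, -1.47, -1.86, -1.16], [-1.83, 1.11, 1.83, 3.55], [1.84, 1.53, 2.17, 0.50]]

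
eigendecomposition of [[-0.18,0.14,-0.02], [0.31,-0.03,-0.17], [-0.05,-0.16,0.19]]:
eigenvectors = [[0.65, -0.42, -0.19],[-0.75, -0.64, -0.57],[-0.17, -0.65, 0.80]]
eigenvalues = [-0.34, 0.0, 0.32]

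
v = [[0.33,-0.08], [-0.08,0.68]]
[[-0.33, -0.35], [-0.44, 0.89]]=v@ [[-1.2,-0.78], [-0.79,1.21]]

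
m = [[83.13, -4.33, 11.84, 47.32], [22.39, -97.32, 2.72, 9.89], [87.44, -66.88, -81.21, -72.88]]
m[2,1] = -66.88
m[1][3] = 9.89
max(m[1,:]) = 22.39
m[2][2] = -81.21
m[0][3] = 47.32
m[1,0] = 22.39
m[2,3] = -72.88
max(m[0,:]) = 83.13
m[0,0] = 83.13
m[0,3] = 47.32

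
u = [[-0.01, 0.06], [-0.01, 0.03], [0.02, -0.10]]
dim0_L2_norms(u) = [0.02, 0.12]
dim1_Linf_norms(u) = [0.06, 0.03, 0.1]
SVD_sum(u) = [[-0.01, 0.06], [-0.01, 0.03], [0.02, -0.10]] + [[0.00, 0.00], [-0.0, -0.0], [-0.0, -0.0]]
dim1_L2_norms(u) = [0.06, 0.03, 0.1]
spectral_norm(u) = 0.12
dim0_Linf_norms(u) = [0.02, 0.1]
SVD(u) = [[-0.50, 0.45], [-0.26, -0.89], [0.83, -0.01]] @ diag([0.12280378745353536, 0.004385178111197968]) @ [[0.20, -0.98], [0.98, 0.2]]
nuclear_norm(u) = 0.13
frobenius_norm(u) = 0.12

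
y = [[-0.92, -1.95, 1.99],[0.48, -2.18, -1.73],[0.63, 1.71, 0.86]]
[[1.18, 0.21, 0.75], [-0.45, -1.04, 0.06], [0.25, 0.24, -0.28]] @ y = [[-0.51, -1.48, 2.63], [-0.05, 3.25, 0.96], [-0.29, -1.49, -0.16]]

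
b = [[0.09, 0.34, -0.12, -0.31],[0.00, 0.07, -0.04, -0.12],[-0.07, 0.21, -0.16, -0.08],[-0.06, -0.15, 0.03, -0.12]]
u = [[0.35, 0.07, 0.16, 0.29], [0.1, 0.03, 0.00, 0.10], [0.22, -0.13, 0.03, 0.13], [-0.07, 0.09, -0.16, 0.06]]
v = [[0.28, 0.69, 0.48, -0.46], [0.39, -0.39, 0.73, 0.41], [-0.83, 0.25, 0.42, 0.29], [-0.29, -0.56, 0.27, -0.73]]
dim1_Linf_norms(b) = [0.34, 0.12, 0.21, 0.15]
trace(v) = -0.42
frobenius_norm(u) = 0.62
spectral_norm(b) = 0.56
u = b @ v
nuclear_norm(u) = 0.93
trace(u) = 0.47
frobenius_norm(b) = 0.61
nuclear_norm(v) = 4.01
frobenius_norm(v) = 2.00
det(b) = -0.00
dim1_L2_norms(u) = [0.49, 0.14, 0.29, 0.21]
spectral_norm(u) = 0.56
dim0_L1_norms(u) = [0.74, 0.32, 0.35, 0.58]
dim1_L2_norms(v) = [1.0, 1.0, 1.01, 1.0]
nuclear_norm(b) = 0.91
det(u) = -0.00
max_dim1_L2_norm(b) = 0.48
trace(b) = -0.12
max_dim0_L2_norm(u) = 0.43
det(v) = 1.01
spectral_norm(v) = 1.01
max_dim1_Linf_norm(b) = 0.34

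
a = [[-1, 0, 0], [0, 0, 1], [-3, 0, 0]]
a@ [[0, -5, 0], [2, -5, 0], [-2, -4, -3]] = [[0, 5, 0], [-2, -4, -3], [0, 15, 0]]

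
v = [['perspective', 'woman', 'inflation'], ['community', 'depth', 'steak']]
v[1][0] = 'community'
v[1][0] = 'community'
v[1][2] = 'steak'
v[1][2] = 'steak'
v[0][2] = 'inflation'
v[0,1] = 'woman'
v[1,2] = 'steak'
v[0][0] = 'perspective'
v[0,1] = 'woman'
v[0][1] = 'woman'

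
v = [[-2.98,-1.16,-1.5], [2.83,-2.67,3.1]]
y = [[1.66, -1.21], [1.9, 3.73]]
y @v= [[-8.37, 1.31, -6.24], [4.89, -12.16, 8.71]]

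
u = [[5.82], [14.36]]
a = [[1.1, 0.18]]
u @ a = [[6.4,1.05], [15.8,2.58]]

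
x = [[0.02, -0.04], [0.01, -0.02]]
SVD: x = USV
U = [[-0.89,-0.45], [-0.45,0.89]]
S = [0.05, 0.0]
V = [[-0.45, 0.89], [-0.89, -0.45]]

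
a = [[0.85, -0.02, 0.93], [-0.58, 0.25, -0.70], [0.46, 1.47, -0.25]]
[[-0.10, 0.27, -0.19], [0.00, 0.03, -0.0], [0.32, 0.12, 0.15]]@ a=[[-0.33, -0.21, -0.23], [-0.02, 0.01, -0.02], [0.27, 0.24, 0.18]]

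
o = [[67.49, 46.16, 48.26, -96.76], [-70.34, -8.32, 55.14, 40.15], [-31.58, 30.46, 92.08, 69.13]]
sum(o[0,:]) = 65.14999999999999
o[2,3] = 69.13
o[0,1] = 46.16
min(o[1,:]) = -70.34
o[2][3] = 69.13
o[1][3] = 40.15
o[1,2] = 55.14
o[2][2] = 92.08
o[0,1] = 46.16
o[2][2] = 92.08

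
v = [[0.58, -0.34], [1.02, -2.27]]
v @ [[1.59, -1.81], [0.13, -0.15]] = [[0.88, -1.00], [1.33, -1.51]]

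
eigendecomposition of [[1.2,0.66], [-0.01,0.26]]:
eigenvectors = [[1.0, -0.58],[-0.01, 0.82]]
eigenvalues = [1.19, 0.27]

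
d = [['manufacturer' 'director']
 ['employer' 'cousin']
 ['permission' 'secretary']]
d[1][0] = 'employer'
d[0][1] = 'director'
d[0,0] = 'manufacturer'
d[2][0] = 'permission'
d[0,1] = 'director'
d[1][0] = 'employer'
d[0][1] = 'director'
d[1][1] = 'cousin'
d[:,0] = ['manufacturer', 'employer', 'permission']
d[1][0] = 'employer'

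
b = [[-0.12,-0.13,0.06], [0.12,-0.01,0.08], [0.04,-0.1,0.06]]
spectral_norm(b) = 0.20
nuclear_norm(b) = 0.40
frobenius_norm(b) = 0.27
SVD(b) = [[-0.92, 0.04, -0.39], [0.2, -0.81, -0.55], [-0.34, -0.59, 0.74]] @ diag([0.2025966635103562, 0.17030450017735488, 0.030837787758086693]) @ [[0.60, 0.75, -0.29],[-0.73, 0.36, -0.57],[0.32, -0.56, -0.77]]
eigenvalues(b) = [(-0.07+0j), 0.12j, -0.12j]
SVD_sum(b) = [[-0.11, -0.14, 0.05], [0.02, 0.03, -0.01], [-0.04, -0.05, 0.02]] + [[-0.00, 0.0, -0.0], [0.10, -0.05, 0.08], [0.07, -0.04, 0.06]] + [[-0.0,0.01,0.01], [-0.01,0.01,0.01], [0.01,-0.01,-0.02]]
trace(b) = -0.07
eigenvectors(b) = [[(-0.64+0j), (-0.17+0.4j), -0.17-0.40j], [(0.5+0j), (0.69+0j), (0.69-0j)], [(0.58+0j), 0.35+0.46j, (0.35-0.46j)]]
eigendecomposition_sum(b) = [[-0.06+0.00j, -0.04+0.00j, 0.05-0.00j], [0.05-0.00j, (0.03-0j), -0.04+0.00j], [0.05-0.00j, 0.04-0.00j, (-0.05+0j)]] + [[(-0.03+0.01j),  -0.04-0.03j,  0.00+0.04j], [0.04+0.04j,  (-0.02+0.09j),  (0.06-0.03j)], [-0.01+0.04j,  (-0.07+0.03j),  (0.05+0.02j)]] + [[(-0.03-0.01j), -0.04+0.03j, -0.04j], [(0.04-0.04j), (-0.02-0.09j), 0.06+0.03j], [(-0.01-0.04j), -0.07-0.03j, (0.05-0.02j)]]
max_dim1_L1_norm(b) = 0.31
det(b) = -0.00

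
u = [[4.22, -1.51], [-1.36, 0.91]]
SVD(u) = [[-0.94, 0.34], [0.34, 0.94]] @ diag([4.7565870695436905, 0.37560544438249777]) @ [[-0.93, 0.36],[0.36, 0.93]]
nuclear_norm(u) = 5.13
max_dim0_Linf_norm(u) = 4.22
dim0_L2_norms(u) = [4.43, 1.76]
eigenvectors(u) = [[0.94, 0.37], [-0.33, 0.93]]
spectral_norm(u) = 4.76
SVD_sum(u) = [[4.17, -1.63], [-1.49, 0.58]] + [[0.05, 0.12],[0.13, 0.33]]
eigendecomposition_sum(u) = [[4.17, -1.64], [-1.48, 0.58]] + [[0.05, 0.13], [0.12, 0.33]]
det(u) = 1.79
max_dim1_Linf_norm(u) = 4.22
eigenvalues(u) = [4.75, 0.38]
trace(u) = 5.13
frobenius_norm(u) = 4.77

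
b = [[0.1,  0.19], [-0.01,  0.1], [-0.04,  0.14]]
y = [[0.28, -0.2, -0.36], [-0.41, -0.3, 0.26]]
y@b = [[0.04, -0.02], [-0.05, -0.07]]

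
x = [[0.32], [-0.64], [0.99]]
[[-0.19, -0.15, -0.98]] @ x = [[-0.94]]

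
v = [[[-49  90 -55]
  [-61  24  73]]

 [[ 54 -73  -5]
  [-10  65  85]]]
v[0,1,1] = 24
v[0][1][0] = -61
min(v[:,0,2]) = -55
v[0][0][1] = 90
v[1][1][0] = -10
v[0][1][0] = -61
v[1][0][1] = -73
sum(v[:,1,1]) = 89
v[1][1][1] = 65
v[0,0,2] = -55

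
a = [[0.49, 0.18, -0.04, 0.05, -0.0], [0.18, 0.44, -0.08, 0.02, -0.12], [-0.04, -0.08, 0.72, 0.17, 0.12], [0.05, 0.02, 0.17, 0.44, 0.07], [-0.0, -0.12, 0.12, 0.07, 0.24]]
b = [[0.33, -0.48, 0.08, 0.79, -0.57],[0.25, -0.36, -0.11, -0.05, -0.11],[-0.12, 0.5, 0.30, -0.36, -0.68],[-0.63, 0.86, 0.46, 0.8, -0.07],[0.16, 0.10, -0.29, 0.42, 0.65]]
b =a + [[-0.16, -0.66, 0.12, 0.74, -0.57],[0.07, -0.8, -0.03, -0.07, 0.01],[-0.08, 0.58, -0.42, -0.53, -0.8],[-0.68, 0.84, 0.29, 0.36, -0.14],[0.16, 0.22, -0.41, 0.35, 0.41]]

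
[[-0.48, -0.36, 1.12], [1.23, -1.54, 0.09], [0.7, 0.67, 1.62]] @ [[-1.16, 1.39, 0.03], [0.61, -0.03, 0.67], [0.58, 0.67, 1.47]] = [[0.99, 0.09, 1.39], [-2.31, 1.82, -0.86], [0.54, 2.04, 2.85]]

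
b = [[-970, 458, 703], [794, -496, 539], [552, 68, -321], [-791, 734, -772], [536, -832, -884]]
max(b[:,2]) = 703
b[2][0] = 552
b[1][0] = 794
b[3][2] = -772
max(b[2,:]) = 552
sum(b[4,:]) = -1180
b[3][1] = 734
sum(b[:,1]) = -68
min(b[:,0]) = -970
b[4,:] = [536, -832, -884]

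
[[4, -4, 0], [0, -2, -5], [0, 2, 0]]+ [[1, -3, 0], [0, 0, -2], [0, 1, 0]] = [[5, -7, 0], [0, -2, -7], [0, 3, 0]]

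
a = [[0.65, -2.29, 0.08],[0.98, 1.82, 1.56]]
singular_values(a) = [3.1, 1.66]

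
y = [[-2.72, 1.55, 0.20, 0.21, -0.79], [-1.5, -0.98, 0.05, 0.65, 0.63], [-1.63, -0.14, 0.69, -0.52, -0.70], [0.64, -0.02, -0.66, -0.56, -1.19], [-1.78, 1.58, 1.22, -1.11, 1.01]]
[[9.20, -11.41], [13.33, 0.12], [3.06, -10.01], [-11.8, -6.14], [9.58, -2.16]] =y @ [[-4.74, 3.11], [-0.53, 0.38], [1.08, 0.39], [3.90, 2.76], [4.94, 5.31]]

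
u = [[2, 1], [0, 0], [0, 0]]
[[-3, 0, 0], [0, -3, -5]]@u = [[-6, -3], [0, 0]]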